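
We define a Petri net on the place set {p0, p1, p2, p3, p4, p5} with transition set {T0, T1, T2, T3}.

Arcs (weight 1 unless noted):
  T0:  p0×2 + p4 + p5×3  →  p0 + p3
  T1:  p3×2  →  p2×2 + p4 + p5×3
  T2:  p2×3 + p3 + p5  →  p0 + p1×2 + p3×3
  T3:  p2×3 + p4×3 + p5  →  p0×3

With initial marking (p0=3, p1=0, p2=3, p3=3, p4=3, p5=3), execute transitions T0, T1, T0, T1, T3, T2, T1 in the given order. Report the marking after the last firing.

(p0=5, p1=2, p2=3, p3=1, p4=1, p5=4)

step 1: fire T0:  (p0=3, p1=0, p2=3, p3=3, p4=3, p5=3) → (p0=2, p1=0, p2=3, p3=4, p4=2, p5=0)
step 2: fire T1:  (p0=2, p1=0, p2=3, p3=4, p4=2, p5=0) → (p0=2, p1=0, p2=5, p3=2, p4=3, p5=3)
step 3: fire T0:  (p0=2, p1=0, p2=5, p3=2, p4=3, p5=3) → (p0=1, p1=0, p2=5, p3=3, p4=2, p5=0)
step 4: fire T1:  (p0=1, p1=0, p2=5, p3=3, p4=2, p5=0) → (p0=1, p1=0, p2=7, p3=1, p4=3, p5=3)
step 5: fire T3:  (p0=1, p1=0, p2=7, p3=1, p4=3, p5=3) → (p0=4, p1=0, p2=4, p3=1, p4=0, p5=2)
step 6: fire T2:  (p0=4, p1=0, p2=4, p3=1, p4=0, p5=2) → (p0=5, p1=2, p2=1, p3=3, p4=0, p5=1)
step 7: fire T1:  (p0=5, p1=2, p2=1, p3=3, p4=0, p5=1) → (p0=5, p1=2, p2=3, p3=1, p4=1, p5=4)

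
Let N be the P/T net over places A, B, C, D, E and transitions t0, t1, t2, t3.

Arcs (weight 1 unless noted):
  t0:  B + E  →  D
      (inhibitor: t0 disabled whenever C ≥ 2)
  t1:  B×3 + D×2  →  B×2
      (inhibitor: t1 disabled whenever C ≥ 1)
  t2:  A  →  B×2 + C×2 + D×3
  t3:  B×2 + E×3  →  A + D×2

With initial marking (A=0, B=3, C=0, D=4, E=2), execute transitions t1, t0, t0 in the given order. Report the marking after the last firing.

step 1: fire t1:  (A=0, B=3, C=0, D=4, E=2) → (A=0, B=2, C=0, D=2, E=2)
step 2: fire t0:  (A=0, B=2, C=0, D=2, E=2) → (A=0, B=1, C=0, D=3, E=1)
step 3: fire t0:  (A=0, B=1, C=0, D=3, E=1) → (A=0, B=0, C=0, D=4, E=0)

(A=0, B=0, C=0, D=4, E=0)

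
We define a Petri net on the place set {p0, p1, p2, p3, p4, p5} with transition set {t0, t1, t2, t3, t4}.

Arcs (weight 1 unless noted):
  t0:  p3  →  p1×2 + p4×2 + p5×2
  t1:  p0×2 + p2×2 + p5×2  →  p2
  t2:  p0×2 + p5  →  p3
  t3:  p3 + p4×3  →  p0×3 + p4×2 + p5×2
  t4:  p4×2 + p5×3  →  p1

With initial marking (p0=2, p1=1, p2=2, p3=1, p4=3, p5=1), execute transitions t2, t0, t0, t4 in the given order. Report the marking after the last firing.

step 1: fire t2:  (p0=2, p1=1, p2=2, p3=1, p4=3, p5=1) → (p0=0, p1=1, p2=2, p3=2, p4=3, p5=0)
step 2: fire t0:  (p0=0, p1=1, p2=2, p3=2, p4=3, p5=0) → (p0=0, p1=3, p2=2, p3=1, p4=5, p5=2)
step 3: fire t0:  (p0=0, p1=3, p2=2, p3=1, p4=5, p5=2) → (p0=0, p1=5, p2=2, p3=0, p4=7, p5=4)
step 4: fire t4:  (p0=0, p1=5, p2=2, p3=0, p4=7, p5=4) → (p0=0, p1=6, p2=2, p3=0, p4=5, p5=1)

(p0=0, p1=6, p2=2, p3=0, p4=5, p5=1)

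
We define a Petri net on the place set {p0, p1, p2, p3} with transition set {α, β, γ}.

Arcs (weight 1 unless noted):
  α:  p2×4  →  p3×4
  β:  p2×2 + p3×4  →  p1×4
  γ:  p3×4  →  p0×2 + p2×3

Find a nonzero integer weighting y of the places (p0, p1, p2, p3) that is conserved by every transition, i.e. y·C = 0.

Incidence matrix C (rows=places, cols=transitions):
        α    β    γ
   p0   0    0    2
   p1   0    4    0
   p2  -4   -2    3
   p3   4   -4   -4

Candidate y = [1, 3, 2, 2]; check y·C column-wise:
  col α: 1·0 + 3·0 + 2·-4 + 2·4 = 0
  col β: 1·0 + 3·4 + 2·-2 + 2·-4 = 0
  col γ: 1·2 + 3·0 + 2·3 + 2·-4 = 0

y = (p0:1, p1:3, p2:2, p3:2)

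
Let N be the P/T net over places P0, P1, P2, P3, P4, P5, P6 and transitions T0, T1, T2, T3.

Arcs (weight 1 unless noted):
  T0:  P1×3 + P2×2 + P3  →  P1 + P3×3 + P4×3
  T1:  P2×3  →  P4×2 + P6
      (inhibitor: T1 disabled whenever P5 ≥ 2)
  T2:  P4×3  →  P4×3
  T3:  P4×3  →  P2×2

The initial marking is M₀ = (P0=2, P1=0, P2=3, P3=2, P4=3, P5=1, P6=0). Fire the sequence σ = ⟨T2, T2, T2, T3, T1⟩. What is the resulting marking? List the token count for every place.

(P0=2, P1=0, P2=2, P3=2, P4=2, P5=1, P6=1)

step 1: fire T2:  (P0=2, P1=0, P2=3, P3=2, P4=3, P5=1, P6=0) → (P0=2, P1=0, P2=3, P3=2, P4=3, P5=1, P6=0)
step 2: fire T2:  (P0=2, P1=0, P2=3, P3=2, P4=3, P5=1, P6=0) → (P0=2, P1=0, P2=3, P3=2, P4=3, P5=1, P6=0)
step 3: fire T2:  (P0=2, P1=0, P2=3, P3=2, P4=3, P5=1, P6=0) → (P0=2, P1=0, P2=3, P3=2, P4=3, P5=1, P6=0)
step 4: fire T3:  (P0=2, P1=0, P2=3, P3=2, P4=3, P5=1, P6=0) → (P0=2, P1=0, P2=5, P3=2, P4=0, P5=1, P6=0)
step 5: fire T1:  (P0=2, P1=0, P2=5, P3=2, P4=0, P5=1, P6=0) → (P0=2, P1=0, P2=2, P3=2, P4=2, P5=1, P6=1)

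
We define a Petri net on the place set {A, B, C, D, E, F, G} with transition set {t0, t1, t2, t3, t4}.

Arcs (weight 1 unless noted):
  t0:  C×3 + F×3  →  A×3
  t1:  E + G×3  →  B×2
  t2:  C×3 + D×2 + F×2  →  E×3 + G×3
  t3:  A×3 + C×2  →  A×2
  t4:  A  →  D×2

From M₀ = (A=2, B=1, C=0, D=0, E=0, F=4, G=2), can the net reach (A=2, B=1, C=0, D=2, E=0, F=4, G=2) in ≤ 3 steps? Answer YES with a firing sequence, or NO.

NO — not reachable within 3 firings

depth 0: 1 marking
depth 1: 2 markings reached so far
depth 2: 3 markings reached so far
depth 3: 3 markings reached so far
(frontier empty at depth 3; search complete)
target is not among the 3 markings reachable within 3 steps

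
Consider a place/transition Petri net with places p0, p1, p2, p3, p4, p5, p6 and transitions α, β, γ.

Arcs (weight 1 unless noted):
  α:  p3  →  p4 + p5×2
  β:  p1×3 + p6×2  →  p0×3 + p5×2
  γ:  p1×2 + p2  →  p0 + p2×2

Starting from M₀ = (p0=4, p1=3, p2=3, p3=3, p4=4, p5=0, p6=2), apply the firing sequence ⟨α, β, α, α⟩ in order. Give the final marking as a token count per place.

step 1: fire α:  (p0=4, p1=3, p2=3, p3=3, p4=4, p5=0, p6=2) → (p0=4, p1=3, p2=3, p3=2, p4=5, p5=2, p6=2)
step 2: fire β:  (p0=4, p1=3, p2=3, p3=2, p4=5, p5=2, p6=2) → (p0=7, p1=0, p2=3, p3=2, p4=5, p5=4, p6=0)
step 3: fire α:  (p0=7, p1=0, p2=3, p3=2, p4=5, p5=4, p6=0) → (p0=7, p1=0, p2=3, p3=1, p4=6, p5=6, p6=0)
step 4: fire α:  (p0=7, p1=0, p2=3, p3=1, p4=6, p5=6, p6=0) → (p0=7, p1=0, p2=3, p3=0, p4=7, p5=8, p6=0)

(p0=7, p1=0, p2=3, p3=0, p4=7, p5=8, p6=0)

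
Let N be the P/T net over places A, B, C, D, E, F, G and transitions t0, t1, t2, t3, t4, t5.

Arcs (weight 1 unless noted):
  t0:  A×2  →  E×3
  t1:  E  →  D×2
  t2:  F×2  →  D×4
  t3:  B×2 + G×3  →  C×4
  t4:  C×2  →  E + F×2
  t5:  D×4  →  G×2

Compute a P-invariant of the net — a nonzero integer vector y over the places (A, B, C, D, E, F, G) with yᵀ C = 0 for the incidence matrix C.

Incidence matrix C (rows=places, cols=transitions):
       t0   t1   t2   t3   t4   t5
    A  -2    0    0    0    0    0
    B   0    0    0   -2    0    0
    C   0    0    0    4   -2    0
    D   0    2    4    0    0   -4
    E   3   -1    0    0    1    0
    F   0    0   -2    0    2    0
    G   0    0    0   -3    0    2

Candidate y = [3, 3, 3, 1, 2, 2, 2]; check y·C column-wise:
  col t0: 3·-2 + 3·0 + 3·0 + 1·0 + 2·3 + 2·0 + 2·0 = 0
  col t1: 3·0 + 3·0 + 3·0 + 1·2 + 2·-1 + 2·0 + 2·0 = 0
  col t2: 3·0 + 3·0 + 3·0 + 1·4 + 2·0 + 2·-2 + 2·0 = 0
  col t3: 3·0 + 3·-2 + 3·4 + 1·0 + 2·0 + 2·0 + 2·-3 = 0
  col t4: 3·0 + 3·0 + 3·-2 + 1·0 + 2·1 + 2·2 + 2·0 = 0
  col t5: 3·0 + 3·0 + 3·0 + 1·-4 + 2·0 + 2·0 + 2·2 = 0

y = (A:3, B:3, C:3, D:1, E:2, F:2, G:2)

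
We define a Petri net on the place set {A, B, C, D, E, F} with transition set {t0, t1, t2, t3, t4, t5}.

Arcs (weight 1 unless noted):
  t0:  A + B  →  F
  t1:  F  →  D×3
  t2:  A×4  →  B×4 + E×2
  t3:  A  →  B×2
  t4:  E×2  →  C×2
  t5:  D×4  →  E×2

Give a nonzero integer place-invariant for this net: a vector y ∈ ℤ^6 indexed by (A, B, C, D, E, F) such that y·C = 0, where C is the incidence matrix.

Incidence matrix C (rows=places, cols=transitions):
       t0   t1   t2   t3   t4   t5
    A  -1    0   -4   -1    0    0
    B  -1    0    4    2    0    0
    C   0    0    0    0    2    0
    D   0    3    0    0    0   -4
    E   0    0    2    0   -2    2
    F   1   -1    0    0    0    0

Candidate y = [2, 1, 2, 1, 2, 3]; check y·C column-wise:
  col t0: 2·-1 + 1·-1 + 2·0 + 1·0 + 2·0 + 3·1 = 0
  col t1: 2·0 + 1·0 + 2·0 + 1·3 + 2·0 + 3·-1 = 0
  col t2: 2·-4 + 1·4 + 2·0 + 1·0 + 2·2 + 3·0 = 0
  col t3: 2·-1 + 1·2 + 2·0 + 1·0 + 2·0 + 3·0 = 0
  col t4: 2·0 + 1·0 + 2·2 + 1·0 + 2·-2 + 3·0 = 0
  col t5: 2·0 + 1·0 + 2·0 + 1·-4 + 2·2 + 3·0 = 0

y = (A:2, B:1, C:2, D:1, E:2, F:3)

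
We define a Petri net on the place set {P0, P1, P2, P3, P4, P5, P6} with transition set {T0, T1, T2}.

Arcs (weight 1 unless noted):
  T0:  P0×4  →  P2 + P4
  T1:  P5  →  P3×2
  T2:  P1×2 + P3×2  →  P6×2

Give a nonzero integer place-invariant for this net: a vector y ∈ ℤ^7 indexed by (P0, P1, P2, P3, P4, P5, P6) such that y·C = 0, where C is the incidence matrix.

Incidence matrix C (rows=places, cols=transitions):
       T0   T1   T2
   P0  -4    0    0
   P1   0    0   -2
   P2   1    0    0
   P3   0    2   -2
   P4   1    0    0
   P5   0   -1    0
   P6   0    0    2

Candidate y = [1, 0, 4, 0, 0, 0, 0]; check y·C column-wise:
  col T0: 1·-4 + 4·1 + 0·1 = 0
  col T1: 1·0 + 4·0 + 0·2 + 0·-1 = 0
  col T2: 1·0 + 0·-2 + 4·0 + 0·-2 + 0·2 = 0

y = (P0:1, P1:0, P2:4, P3:0, P4:0, P5:0, P6:0)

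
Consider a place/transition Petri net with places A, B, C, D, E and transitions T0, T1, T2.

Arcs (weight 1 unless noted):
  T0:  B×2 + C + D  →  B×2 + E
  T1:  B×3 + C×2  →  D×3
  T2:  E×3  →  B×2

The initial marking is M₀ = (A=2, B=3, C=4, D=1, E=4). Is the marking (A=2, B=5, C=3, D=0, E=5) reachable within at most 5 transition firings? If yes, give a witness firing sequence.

depth 0: 1 marking
depth 1: 4 markings reached so far
depth 2: 7 markings reached so far
depth 3: 8 markings reached so far
depth 4: 9 markings reached so far
depth 5: 10 markings reached so far
target is not among the 10 markings reachable within 5 steps

NO — not reachable within 5 firings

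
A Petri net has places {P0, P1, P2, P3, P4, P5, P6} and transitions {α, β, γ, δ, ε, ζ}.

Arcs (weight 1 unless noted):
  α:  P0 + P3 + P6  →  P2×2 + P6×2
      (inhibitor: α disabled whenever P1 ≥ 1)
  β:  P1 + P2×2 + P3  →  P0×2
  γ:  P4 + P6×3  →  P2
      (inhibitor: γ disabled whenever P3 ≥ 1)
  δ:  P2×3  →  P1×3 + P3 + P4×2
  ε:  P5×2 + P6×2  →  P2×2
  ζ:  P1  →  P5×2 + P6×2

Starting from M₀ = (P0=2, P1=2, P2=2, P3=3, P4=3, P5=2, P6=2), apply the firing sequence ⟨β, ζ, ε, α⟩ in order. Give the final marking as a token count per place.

step 1: fire β:  (P0=2, P1=2, P2=2, P3=3, P4=3, P5=2, P6=2) → (P0=4, P1=1, P2=0, P3=2, P4=3, P5=2, P6=2)
step 2: fire ζ:  (P0=4, P1=1, P2=0, P3=2, P4=3, P5=2, P6=2) → (P0=4, P1=0, P2=0, P3=2, P4=3, P5=4, P6=4)
step 3: fire ε:  (P0=4, P1=0, P2=0, P3=2, P4=3, P5=4, P6=4) → (P0=4, P1=0, P2=2, P3=2, P4=3, P5=2, P6=2)
step 4: fire α:  (P0=4, P1=0, P2=2, P3=2, P4=3, P5=2, P6=2) → (P0=3, P1=0, P2=4, P3=1, P4=3, P5=2, P6=3)

(P0=3, P1=0, P2=4, P3=1, P4=3, P5=2, P6=3)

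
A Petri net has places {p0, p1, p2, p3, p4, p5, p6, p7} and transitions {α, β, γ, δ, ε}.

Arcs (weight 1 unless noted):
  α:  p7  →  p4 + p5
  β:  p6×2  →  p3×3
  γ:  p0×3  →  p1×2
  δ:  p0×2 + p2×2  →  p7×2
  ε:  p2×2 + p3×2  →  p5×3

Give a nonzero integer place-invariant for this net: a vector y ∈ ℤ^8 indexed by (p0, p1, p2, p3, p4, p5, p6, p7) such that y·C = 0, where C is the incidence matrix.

y = (p0:6, p1:9, p2:-6, p3:0, p4:4, p5:-4, p6:0, p7:0)

Incidence matrix C (rows=places, cols=transitions):
        α    β    γ    δ    ε
   p0   0    0   -3   -2    0
   p1   0    0    2    0    0
   p2   0    0    0   -2   -2
   p3   0    3    0    0   -2
   p4   1    0    0    0    0
   p5   1    0    0    0    3
   p6   0   -2    0    0    0
   p7  -1    0    0    2    0

Candidate y = [6, 9, -6, 0, 4, -4, 0, 0]; check y·C column-wise:
  col α: 6·0 + 9·0 + -6·0 + 4·1 + -4·1 + 0·-1 = 0
  col β: 6·0 + 9·0 + -6·0 + 0·3 + 4·0 + -4·0 + 0·-2 = 0
  col γ: 6·-3 + 9·2 + -6·0 + 4·0 + -4·0 = 0
  col δ: 6·-2 + 9·0 + -6·-2 + 4·0 + -4·0 + 0·2 = 0
  col ε: 6·0 + 9·0 + -6·-2 + 0·-2 + 4·0 + -4·3 = 0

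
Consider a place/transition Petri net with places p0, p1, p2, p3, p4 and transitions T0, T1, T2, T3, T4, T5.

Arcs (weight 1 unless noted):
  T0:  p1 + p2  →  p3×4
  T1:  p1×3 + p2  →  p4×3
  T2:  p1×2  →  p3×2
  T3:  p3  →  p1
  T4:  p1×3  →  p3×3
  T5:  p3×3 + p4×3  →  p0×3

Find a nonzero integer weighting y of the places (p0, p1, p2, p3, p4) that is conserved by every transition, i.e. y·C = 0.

Incidence matrix C (rows=places, cols=transitions):
       T0   T1   T2   T3   T4   T5
   p0   0    0    0    0    0    3
   p1  -1   -3   -2    1   -3    0
   p2  -1   -1    0    0    0    0
   p3   4    0    2   -1    3   -3
   p4   0    3    0    0    0   -3

Candidate y = [3, 1, 3, 1, 2]; check y·C column-wise:
  col T0: 3·0 + 1·-1 + 3·-1 + 1·4 + 2·0 = 0
  col T1: 3·0 + 1·-3 + 3·-1 + 1·0 + 2·3 = 0
  col T2: 3·0 + 1·-2 + 3·0 + 1·2 + 2·0 = 0
  col T3: 3·0 + 1·1 + 3·0 + 1·-1 + 2·0 = 0
  col T4: 3·0 + 1·-3 + 3·0 + 1·3 + 2·0 = 0
  col T5: 3·3 + 1·0 + 3·0 + 1·-3 + 2·-3 = 0

y = (p0:3, p1:1, p2:3, p3:1, p4:2)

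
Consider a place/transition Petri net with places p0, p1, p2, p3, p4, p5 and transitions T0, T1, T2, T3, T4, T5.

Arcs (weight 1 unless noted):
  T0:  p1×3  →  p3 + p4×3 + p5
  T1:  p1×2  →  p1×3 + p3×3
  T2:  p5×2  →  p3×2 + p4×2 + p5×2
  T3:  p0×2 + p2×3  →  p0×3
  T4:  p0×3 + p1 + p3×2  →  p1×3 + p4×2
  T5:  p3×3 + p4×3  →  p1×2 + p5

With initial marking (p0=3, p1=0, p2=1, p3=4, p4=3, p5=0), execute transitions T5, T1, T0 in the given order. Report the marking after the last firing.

step 1: fire T5:  (p0=3, p1=0, p2=1, p3=4, p4=3, p5=0) → (p0=3, p1=2, p2=1, p3=1, p4=0, p5=1)
step 2: fire T1:  (p0=3, p1=2, p2=1, p3=1, p4=0, p5=1) → (p0=3, p1=3, p2=1, p3=4, p4=0, p5=1)
step 3: fire T0:  (p0=3, p1=3, p2=1, p3=4, p4=0, p5=1) → (p0=3, p1=0, p2=1, p3=5, p4=3, p5=2)

(p0=3, p1=0, p2=1, p3=5, p4=3, p5=2)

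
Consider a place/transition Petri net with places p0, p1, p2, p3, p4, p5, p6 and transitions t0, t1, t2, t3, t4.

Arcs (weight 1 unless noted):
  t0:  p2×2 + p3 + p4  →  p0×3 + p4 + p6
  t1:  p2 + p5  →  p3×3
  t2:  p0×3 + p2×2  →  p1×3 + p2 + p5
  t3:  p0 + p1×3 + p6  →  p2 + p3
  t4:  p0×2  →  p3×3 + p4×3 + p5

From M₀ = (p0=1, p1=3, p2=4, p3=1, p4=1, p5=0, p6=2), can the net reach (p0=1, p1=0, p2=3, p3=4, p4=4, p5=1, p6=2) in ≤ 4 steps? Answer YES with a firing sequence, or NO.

YES — reachable via ⟨t0, t3, t4⟩ (3 firings)

step 1: fire t0:  (p0=1, p1=3, p2=4, p3=1, p4=1, p5=0, p6=2) → (p0=4, p1=3, p2=2, p3=0, p4=1, p5=0, p6=3)
step 2: fire t3:  (p0=4, p1=3, p2=2, p3=0, p4=1, p5=0, p6=3) → (p0=3, p1=0, p2=3, p3=1, p4=1, p5=0, p6=2)
step 3: fire t4:  (p0=3, p1=0, p2=3, p3=1, p4=1, p5=0, p6=2) → (p0=1, p1=0, p2=3, p3=4, p4=4, p5=1, p6=2)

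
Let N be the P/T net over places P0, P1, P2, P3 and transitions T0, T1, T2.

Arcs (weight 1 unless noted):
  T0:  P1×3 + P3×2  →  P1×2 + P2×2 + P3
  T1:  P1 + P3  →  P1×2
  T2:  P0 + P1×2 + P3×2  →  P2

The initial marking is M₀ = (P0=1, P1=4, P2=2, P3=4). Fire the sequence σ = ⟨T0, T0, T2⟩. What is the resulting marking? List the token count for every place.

step 1: fire T0:  (P0=1, P1=4, P2=2, P3=4) → (P0=1, P1=3, P2=4, P3=3)
step 2: fire T0:  (P0=1, P1=3, P2=4, P3=3) → (P0=1, P1=2, P2=6, P3=2)
step 3: fire T2:  (P0=1, P1=2, P2=6, P3=2) → (P0=0, P1=0, P2=7, P3=0)

(P0=0, P1=0, P2=7, P3=0)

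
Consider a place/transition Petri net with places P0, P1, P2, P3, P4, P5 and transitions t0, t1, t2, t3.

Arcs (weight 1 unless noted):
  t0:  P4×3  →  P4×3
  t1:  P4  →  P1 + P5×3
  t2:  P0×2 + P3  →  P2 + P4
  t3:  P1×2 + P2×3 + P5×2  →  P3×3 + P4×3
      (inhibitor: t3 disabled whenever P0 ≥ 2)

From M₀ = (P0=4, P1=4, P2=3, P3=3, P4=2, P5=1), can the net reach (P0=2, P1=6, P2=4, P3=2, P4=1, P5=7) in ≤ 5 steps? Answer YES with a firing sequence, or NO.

step 1: fire t1:  (P0=4, P1=4, P2=3, P3=3, P4=2, P5=1) → (P0=4, P1=5, P2=3, P3=3, P4=1, P5=4)
step 2: fire t1:  (P0=4, P1=5, P2=3, P3=3, P4=1, P5=4) → (P0=4, P1=6, P2=3, P3=3, P4=0, P5=7)
step 3: fire t2:  (P0=4, P1=6, P2=3, P3=3, P4=0, P5=7) → (P0=2, P1=6, P2=4, P3=2, P4=1, P5=7)

YES — reachable via ⟨t1, t1, t2⟩ (3 firings)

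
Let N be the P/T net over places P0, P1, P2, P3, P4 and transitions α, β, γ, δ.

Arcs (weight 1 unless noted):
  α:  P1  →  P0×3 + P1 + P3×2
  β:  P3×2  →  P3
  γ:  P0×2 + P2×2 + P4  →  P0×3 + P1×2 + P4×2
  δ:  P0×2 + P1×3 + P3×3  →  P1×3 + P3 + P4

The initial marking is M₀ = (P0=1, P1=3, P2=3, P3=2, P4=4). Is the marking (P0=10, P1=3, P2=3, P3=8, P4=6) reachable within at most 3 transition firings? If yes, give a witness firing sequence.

NO — not reachable within 3 firings

depth 0: 1 marking
depth 1: 3 markings reached so far
depth 2: 7 markings reached so far
depth 3: 15 markings reached so far
target is not among the 15 markings reachable within 3 steps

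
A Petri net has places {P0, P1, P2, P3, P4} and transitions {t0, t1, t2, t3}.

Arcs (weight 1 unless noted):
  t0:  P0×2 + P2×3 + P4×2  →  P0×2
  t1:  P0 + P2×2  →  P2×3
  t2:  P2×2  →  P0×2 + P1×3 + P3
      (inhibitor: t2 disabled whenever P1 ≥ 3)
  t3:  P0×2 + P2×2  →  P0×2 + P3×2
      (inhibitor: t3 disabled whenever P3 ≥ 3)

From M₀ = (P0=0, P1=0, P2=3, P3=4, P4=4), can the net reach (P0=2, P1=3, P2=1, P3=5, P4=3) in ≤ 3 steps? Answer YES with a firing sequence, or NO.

depth 0: 1 marking
depth 1: 2 markings reached so far
depth 2: 2 markings reached so far
(frontier empty at depth 2; search complete)
target is not among the 2 markings reachable within 3 steps

NO — not reachable within 3 firings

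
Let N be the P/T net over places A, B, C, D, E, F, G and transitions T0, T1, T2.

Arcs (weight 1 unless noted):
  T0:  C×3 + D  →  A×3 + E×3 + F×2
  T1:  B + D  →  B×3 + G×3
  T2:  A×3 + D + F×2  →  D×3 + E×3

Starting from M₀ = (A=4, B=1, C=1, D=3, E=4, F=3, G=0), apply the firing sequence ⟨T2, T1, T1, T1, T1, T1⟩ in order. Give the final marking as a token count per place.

(A=1, B=11, C=1, D=0, E=7, F=1, G=15)

step 1: fire T2:  (A=4, B=1, C=1, D=3, E=4, F=3, G=0) → (A=1, B=1, C=1, D=5, E=7, F=1, G=0)
step 2: fire T1:  (A=1, B=1, C=1, D=5, E=7, F=1, G=0) → (A=1, B=3, C=1, D=4, E=7, F=1, G=3)
step 3: fire T1:  (A=1, B=3, C=1, D=4, E=7, F=1, G=3) → (A=1, B=5, C=1, D=3, E=7, F=1, G=6)
step 4: fire T1:  (A=1, B=5, C=1, D=3, E=7, F=1, G=6) → (A=1, B=7, C=1, D=2, E=7, F=1, G=9)
step 5: fire T1:  (A=1, B=7, C=1, D=2, E=7, F=1, G=9) → (A=1, B=9, C=1, D=1, E=7, F=1, G=12)
step 6: fire T1:  (A=1, B=9, C=1, D=1, E=7, F=1, G=12) → (A=1, B=11, C=1, D=0, E=7, F=1, G=15)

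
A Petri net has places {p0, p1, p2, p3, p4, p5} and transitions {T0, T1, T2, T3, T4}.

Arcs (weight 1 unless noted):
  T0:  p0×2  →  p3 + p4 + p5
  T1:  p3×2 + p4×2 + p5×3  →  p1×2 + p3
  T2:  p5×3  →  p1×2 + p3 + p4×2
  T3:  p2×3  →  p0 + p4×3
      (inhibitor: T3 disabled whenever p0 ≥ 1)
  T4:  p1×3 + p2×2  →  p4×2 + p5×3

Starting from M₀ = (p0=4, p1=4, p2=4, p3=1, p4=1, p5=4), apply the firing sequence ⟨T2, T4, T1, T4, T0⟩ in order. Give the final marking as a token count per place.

step 1: fire T2:  (p0=4, p1=4, p2=4, p3=1, p4=1, p5=4) → (p0=4, p1=6, p2=4, p3=2, p4=3, p5=1)
step 2: fire T4:  (p0=4, p1=6, p2=4, p3=2, p4=3, p5=1) → (p0=4, p1=3, p2=2, p3=2, p4=5, p5=4)
step 3: fire T1:  (p0=4, p1=3, p2=2, p3=2, p4=5, p5=4) → (p0=4, p1=5, p2=2, p3=1, p4=3, p5=1)
step 4: fire T4:  (p0=4, p1=5, p2=2, p3=1, p4=3, p5=1) → (p0=4, p1=2, p2=0, p3=1, p4=5, p5=4)
step 5: fire T0:  (p0=4, p1=2, p2=0, p3=1, p4=5, p5=4) → (p0=2, p1=2, p2=0, p3=2, p4=6, p5=5)

(p0=2, p1=2, p2=0, p3=2, p4=6, p5=5)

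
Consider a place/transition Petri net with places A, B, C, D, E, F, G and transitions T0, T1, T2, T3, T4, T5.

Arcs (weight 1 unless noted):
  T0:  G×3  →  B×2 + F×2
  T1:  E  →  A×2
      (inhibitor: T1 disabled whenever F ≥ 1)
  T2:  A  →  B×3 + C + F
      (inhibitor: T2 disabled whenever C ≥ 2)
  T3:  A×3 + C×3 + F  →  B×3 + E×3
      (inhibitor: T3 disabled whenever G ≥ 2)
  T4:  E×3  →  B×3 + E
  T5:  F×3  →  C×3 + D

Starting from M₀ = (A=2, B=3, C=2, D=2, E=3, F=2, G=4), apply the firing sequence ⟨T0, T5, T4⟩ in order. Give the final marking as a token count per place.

step 1: fire T0:  (A=2, B=3, C=2, D=2, E=3, F=2, G=4) → (A=2, B=5, C=2, D=2, E=3, F=4, G=1)
step 2: fire T5:  (A=2, B=5, C=2, D=2, E=3, F=4, G=1) → (A=2, B=5, C=5, D=3, E=3, F=1, G=1)
step 3: fire T4:  (A=2, B=5, C=5, D=3, E=3, F=1, G=1) → (A=2, B=8, C=5, D=3, E=1, F=1, G=1)

(A=2, B=8, C=5, D=3, E=1, F=1, G=1)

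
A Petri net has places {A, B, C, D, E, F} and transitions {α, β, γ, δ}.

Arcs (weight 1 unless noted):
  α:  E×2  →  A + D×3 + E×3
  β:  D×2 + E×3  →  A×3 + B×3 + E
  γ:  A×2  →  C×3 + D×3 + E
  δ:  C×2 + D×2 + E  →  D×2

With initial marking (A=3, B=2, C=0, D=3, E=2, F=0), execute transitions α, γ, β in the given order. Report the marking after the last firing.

(A=5, B=5, C=3, D=7, E=2, F=0)

step 1: fire α:  (A=3, B=2, C=0, D=3, E=2, F=0) → (A=4, B=2, C=0, D=6, E=3, F=0)
step 2: fire γ:  (A=4, B=2, C=0, D=6, E=3, F=0) → (A=2, B=2, C=3, D=9, E=4, F=0)
step 3: fire β:  (A=2, B=2, C=3, D=9, E=4, F=0) → (A=5, B=5, C=3, D=7, E=2, F=0)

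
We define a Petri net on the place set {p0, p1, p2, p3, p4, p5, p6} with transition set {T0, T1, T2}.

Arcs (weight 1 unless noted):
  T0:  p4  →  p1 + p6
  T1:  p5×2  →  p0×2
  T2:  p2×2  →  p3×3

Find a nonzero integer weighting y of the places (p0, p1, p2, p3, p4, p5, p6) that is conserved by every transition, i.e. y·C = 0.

y = (p0:0, p1:0, p2:3, p3:2, p4:0, p5:0, p6:0)

Incidence matrix C (rows=places, cols=transitions):
       T0   T1   T2
   p0   0    2    0
   p1   1    0    0
   p2   0    0   -2
   p3   0    0    3
   p4  -1    0    0
   p5   0   -2    0
   p6   1    0    0

Candidate y = [0, 0, 3, 2, 0, 0, 0]; check y·C column-wise:
  col T0: 0·1 + 3·0 + 2·0 + 0·-1 + 0·1 = 0
  col T1: 0·2 + 3·0 + 2·0 + 0·-2 = 0
  col T2: 3·-2 + 2·3 = 0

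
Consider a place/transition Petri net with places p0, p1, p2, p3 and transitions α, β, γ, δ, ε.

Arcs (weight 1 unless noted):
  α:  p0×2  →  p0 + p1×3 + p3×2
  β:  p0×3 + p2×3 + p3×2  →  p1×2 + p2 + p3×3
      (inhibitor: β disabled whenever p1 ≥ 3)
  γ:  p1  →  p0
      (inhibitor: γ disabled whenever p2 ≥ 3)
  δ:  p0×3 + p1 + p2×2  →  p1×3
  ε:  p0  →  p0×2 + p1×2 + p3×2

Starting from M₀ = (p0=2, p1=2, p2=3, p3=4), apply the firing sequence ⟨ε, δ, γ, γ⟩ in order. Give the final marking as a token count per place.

step 1: fire ε:  (p0=2, p1=2, p2=3, p3=4) → (p0=3, p1=4, p2=3, p3=6)
step 2: fire δ:  (p0=3, p1=4, p2=3, p3=6) → (p0=0, p1=6, p2=1, p3=6)
step 3: fire γ:  (p0=0, p1=6, p2=1, p3=6) → (p0=1, p1=5, p2=1, p3=6)
step 4: fire γ:  (p0=1, p1=5, p2=1, p3=6) → (p0=2, p1=4, p2=1, p3=6)

(p0=2, p1=4, p2=1, p3=6)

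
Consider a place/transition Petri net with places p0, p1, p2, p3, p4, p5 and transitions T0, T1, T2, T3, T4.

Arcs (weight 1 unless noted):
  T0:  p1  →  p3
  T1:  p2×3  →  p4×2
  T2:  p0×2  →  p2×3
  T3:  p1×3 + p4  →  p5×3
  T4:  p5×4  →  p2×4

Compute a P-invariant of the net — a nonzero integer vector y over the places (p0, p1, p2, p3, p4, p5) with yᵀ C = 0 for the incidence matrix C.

Incidence matrix C (rows=places, cols=transitions):
       T0   T1   T2   T3   T4
   p0   0    0   -2    0    0
   p1  -1    0    0   -3    0
   p2   0   -3    3    0    4
   p3   1    0    0    0    0
   p4   0    2    0   -1    0
   p5   0    0    0    3   -4

Candidate y = [3, 1, 2, 1, 3, 2]; check y·C column-wise:
  col T0: 3·0 + 1·-1 + 2·0 + 1·1 + 3·0 + 2·0 = 0
  col T1: 3·0 + 1·0 + 2·-3 + 1·0 + 3·2 + 2·0 = 0
  col T2: 3·-2 + 1·0 + 2·3 + 1·0 + 3·0 + 2·0 = 0
  col T3: 3·0 + 1·-3 + 2·0 + 1·0 + 3·-1 + 2·3 = 0
  col T4: 3·0 + 1·0 + 2·4 + 1·0 + 3·0 + 2·-4 = 0

y = (p0:3, p1:1, p2:2, p3:1, p4:3, p5:2)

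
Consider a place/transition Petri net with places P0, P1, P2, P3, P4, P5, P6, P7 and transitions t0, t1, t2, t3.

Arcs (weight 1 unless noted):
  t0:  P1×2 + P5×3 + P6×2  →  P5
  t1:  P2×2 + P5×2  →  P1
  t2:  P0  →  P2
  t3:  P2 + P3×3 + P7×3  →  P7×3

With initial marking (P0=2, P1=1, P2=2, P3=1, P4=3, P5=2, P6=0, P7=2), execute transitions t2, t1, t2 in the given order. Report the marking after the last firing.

(P0=0, P1=2, P2=2, P3=1, P4=3, P5=0, P6=0, P7=2)

step 1: fire t2:  (P0=2, P1=1, P2=2, P3=1, P4=3, P5=2, P6=0, P7=2) → (P0=1, P1=1, P2=3, P3=1, P4=3, P5=2, P6=0, P7=2)
step 2: fire t1:  (P0=1, P1=1, P2=3, P3=1, P4=3, P5=2, P6=0, P7=2) → (P0=1, P1=2, P2=1, P3=1, P4=3, P5=0, P6=0, P7=2)
step 3: fire t2:  (P0=1, P1=2, P2=1, P3=1, P4=3, P5=0, P6=0, P7=2) → (P0=0, P1=2, P2=2, P3=1, P4=3, P5=0, P6=0, P7=2)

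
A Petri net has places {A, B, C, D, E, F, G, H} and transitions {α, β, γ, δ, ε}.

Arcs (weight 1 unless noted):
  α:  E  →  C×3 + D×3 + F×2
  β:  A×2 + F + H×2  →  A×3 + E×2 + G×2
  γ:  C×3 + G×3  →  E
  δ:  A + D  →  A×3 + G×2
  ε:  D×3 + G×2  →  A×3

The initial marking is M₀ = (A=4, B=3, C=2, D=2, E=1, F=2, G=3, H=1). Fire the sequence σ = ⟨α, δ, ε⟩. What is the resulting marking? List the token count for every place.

step 1: fire α:  (A=4, B=3, C=2, D=2, E=1, F=2, G=3, H=1) → (A=4, B=3, C=5, D=5, E=0, F=4, G=3, H=1)
step 2: fire δ:  (A=4, B=3, C=5, D=5, E=0, F=4, G=3, H=1) → (A=6, B=3, C=5, D=4, E=0, F=4, G=5, H=1)
step 3: fire ε:  (A=6, B=3, C=5, D=4, E=0, F=4, G=5, H=1) → (A=9, B=3, C=5, D=1, E=0, F=4, G=3, H=1)

(A=9, B=3, C=5, D=1, E=0, F=4, G=3, H=1)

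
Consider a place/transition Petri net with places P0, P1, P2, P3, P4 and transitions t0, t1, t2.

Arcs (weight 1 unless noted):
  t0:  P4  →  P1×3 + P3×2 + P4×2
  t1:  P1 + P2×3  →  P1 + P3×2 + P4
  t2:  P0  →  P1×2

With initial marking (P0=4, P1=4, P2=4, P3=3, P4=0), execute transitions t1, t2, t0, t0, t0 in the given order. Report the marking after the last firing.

step 1: fire t1:  (P0=4, P1=4, P2=4, P3=3, P4=0) → (P0=4, P1=4, P2=1, P3=5, P4=1)
step 2: fire t2:  (P0=4, P1=4, P2=1, P3=5, P4=1) → (P0=3, P1=6, P2=1, P3=5, P4=1)
step 3: fire t0:  (P0=3, P1=6, P2=1, P3=5, P4=1) → (P0=3, P1=9, P2=1, P3=7, P4=2)
step 4: fire t0:  (P0=3, P1=9, P2=1, P3=7, P4=2) → (P0=3, P1=12, P2=1, P3=9, P4=3)
step 5: fire t0:  (P0=3, P1=12, P2=1, P3=9, P4=3) → (P0=3, P1=15, P2=1, P3=11, P4=4)

(P0=3, P1=15, P2=1, P3=11, P4=4)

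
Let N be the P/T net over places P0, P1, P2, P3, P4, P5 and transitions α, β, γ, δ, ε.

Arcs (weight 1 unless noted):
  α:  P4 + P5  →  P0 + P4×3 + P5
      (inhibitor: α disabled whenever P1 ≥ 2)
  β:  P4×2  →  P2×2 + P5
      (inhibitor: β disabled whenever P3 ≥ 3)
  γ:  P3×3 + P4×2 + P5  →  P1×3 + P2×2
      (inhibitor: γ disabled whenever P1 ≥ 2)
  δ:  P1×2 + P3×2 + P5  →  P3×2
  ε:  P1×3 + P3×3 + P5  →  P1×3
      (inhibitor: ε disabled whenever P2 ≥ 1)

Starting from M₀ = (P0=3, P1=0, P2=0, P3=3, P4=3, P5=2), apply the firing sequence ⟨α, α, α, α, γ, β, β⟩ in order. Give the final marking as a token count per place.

step 1: fire α:  (P0=3, P1=0, P2=0, P3=3, P4=3, P5=2) → (P0=4, P1=0, P2=0, P3=3, P4=5, P5=2)
step 2: fire α:  (P0=4, P1=0, P2=0, P3=3, P4=5, P5=2) → (P0=5, P1=0, P2=0, P3=3, P4=7, P5=2)
step 3: fire α:  (P0=5, P1=0, P2=0, P3=3, P4=7, P5=2) → (P0=6, P1=0, P2=0, P3=3, P4=9, P5=2)
step 4: fire α:  (P0=6, P1=0, P2=0, P3=3, P4=9, P5=2) → (P0=7, P1=0, P2=0, P3=3, P4=11, P5=2)
step 5: fire γ:  (P0=7, P1=0, P2=0, P3=3, P4=11, P5=2) → (P0=7, P1=3, P2=2, P3=0, P4=9, P5=1)
step 6: fire β:  (P0=7, P1=3, P2=2, P3=0, P4=9, P5=1) → (P0=7, P1=3, P2=4, P3=0, P4=7, P5=2)
step 7: fire β:  (P0=7, P1=3, P2=4, P3=0, P4=7, P5=2) → (P0=7, P1=3, P2=6, P3=0, P4=5, P5=3)

(P0=7, P1=3, P2=6, P3=0, P4=5, P5=3)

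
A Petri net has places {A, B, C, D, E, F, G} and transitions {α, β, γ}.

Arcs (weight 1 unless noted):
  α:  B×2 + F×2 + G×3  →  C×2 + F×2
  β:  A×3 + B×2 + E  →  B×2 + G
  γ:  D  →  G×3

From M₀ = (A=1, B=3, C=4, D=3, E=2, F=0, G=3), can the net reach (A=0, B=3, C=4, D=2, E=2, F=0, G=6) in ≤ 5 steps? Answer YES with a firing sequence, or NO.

NO — not reachable within 5 firings

depth 0: 1 marking
depth 1: 2 markings reached so far
depth 2: 3 markings reached so far
depth 3: 4 markings reached so far
depth 4: 4 markings reached so far
(frontier empty at depth 4; search complete)
target is not among the 4 markings reachable within 5 steps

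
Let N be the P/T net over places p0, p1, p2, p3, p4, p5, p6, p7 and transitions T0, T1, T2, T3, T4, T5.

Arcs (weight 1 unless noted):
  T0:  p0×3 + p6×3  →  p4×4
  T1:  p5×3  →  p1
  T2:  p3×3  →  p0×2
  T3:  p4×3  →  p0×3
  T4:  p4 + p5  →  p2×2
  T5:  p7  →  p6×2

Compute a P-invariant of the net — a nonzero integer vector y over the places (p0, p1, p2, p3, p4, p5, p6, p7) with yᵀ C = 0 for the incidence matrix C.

Incidence matrix C (rows=places, cols=transitions):
       T0   T1   T2   T3   T4   T5
   p0  -3    0    2    3    0    0
   p1   0    1    0    0    0    0
   p2   0    0    0    0    2    0
   p3   0    0   -3    0    0    0
   p4   4    0    0   -3   -1    0
   p5   0   -3    0    0   -1    0
   p6  -3    0    0    0    0    2
   p7   0    0    0    0    0   -1

Candidate y = [0, 6, 1, 0, 0, 2, 0, 0]; check y·C column-wise:
  col T0: 0·-3 + 6·0 + 1·0 + 0·4 + 2·0 + 0·-3 = 0
  col T1: 6·1 + 1·0 + 2·-3 = 0
  col T2: 0·2 + 6·0 + 1·0 + 0·-3 + 2·0 = 0
  col T3: 0·3 + 6·0 + 1·0 + 0·-3 + 2·0 = 0
  col T4: 6·0 + 1·2 + 0·-1 + 2·-1 = 0
  col T5: 6·0 + 1·0 + 2·0 + 0·2 + 0·-1 = 0

y = (p0:0, p1:6, p2:1, p3:0, p4:0, p5:2, p6:0, p7:0)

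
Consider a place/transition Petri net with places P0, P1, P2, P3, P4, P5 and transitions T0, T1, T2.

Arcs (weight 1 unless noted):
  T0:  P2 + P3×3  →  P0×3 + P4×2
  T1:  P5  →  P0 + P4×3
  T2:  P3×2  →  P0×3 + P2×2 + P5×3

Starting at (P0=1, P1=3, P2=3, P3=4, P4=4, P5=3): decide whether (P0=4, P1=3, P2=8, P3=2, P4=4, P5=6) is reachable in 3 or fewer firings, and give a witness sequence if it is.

NO — not reachable within 3 firings

depth 0: 1 marking
depth 1: 4 markings reached so far
depth 2: 8 markings reached so far
depth 3: 12 markings reached so far
target is not among the 12 markings reachable within 3 steps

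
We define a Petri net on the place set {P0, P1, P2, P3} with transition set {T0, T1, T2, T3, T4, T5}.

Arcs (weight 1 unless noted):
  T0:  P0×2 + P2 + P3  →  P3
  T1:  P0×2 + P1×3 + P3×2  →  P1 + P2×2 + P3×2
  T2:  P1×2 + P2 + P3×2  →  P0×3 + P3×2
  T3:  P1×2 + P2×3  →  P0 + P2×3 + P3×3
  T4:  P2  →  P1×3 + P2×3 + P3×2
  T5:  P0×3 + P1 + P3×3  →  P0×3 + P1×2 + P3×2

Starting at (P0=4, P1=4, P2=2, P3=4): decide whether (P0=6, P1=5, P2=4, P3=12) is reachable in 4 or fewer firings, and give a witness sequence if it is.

NO — not reachable within 4 firings

depth 0: 1 marking
depth 1: 6 markings reached so far
depth 2: 22 markings reached so far
depth 3: 55 markings reached so far
depth 4: 117 markings reached so far
target is not among the 117 markings reachable within 4 steps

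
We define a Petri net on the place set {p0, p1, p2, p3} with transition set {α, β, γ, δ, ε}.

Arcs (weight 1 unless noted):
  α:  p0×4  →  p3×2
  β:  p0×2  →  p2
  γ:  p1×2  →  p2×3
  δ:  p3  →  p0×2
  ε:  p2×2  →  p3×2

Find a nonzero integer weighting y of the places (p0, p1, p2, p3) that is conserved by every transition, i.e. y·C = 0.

y = (p0:1, p1:3, p2:2, p3:2)

Incidence matrix C (rows=places, cols=transitions):
        α    β    γ    δ    ε
   p0  -4   -2    0    2    0
   p1   0    0   -2    0    0
   p2   0    1    3    0   -2
   p3   2    0    0   -1    2

Candidate y = [1, 3, 2, 2]; check y·C column-wise:
  col α: 1·-4 + 3·0 + 2·0 + 2·2 = 0
  col β: 1·-2 + 3·0 + 2·1 + 2·0 = 0
  col γ: 1·0 + 3·-2 + 2·3 + 2·0 = 0
  col δ: 1·2 + 3·0 + 2·0 + 2·-1 = 0
  col ε: 1·0 + 3·0 + 2·-2 + 2·2 = 0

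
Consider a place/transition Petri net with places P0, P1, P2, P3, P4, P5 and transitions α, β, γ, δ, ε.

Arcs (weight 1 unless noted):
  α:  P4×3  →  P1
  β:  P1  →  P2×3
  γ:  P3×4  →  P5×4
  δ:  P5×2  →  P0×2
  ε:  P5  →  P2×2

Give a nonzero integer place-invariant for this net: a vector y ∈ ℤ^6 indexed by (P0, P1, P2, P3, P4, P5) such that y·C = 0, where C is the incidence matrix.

Incidence matrix C (rows=places, cols=transitions):
        α    β    γ    δ    ε
   P0   0    0    0    2    0
   P1   1   -1    0    0    0
   P2   0    3    0    0    2
   P3   0    0   -4    0    0
   P4  -3    0    0    0    0
   P5   0    0    4   -2   -1

Candidate y = [2, 3, 1, 2, 1, 2]; check y·C column-wise:
  col α: 2·0 + 3·1 + 1·0 + 2·0 + 1·-3 + 2·0 = 0
  col β: 2·0 + 3·-1 + 1·3 + 2·0 + 1·0 + 2·0 = 0
  col γ: 2·0 + 3·0 + 1·0 + 2·-4 + 1·0 + 2·4 = 0
  col δ: 2·2 + 3·0 + 1·0 + 2·0 + 1·0 + 2·-2 = 0
  col ε: 2·0 + 3·0 + 1·2 + 2·0 + 1·0 + 2·-1 = 0

y = (P0:2, P1:3, P2:1, P3:2, P4:1, P5:2)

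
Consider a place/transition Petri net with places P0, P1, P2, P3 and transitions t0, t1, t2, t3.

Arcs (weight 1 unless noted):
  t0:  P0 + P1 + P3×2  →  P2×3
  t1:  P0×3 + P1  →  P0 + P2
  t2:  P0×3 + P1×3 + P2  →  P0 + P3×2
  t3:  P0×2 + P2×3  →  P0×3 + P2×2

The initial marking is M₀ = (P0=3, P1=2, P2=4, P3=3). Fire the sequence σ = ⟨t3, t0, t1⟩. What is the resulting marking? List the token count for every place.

step 1: fire t3:  (P0=3, P1=2, P2=4, P3=3) → (P0=4, P1=2, P2=3, P3=3)
step 2: fire t0:  (P0=4, P1=2, P2=3, P3=3) → (P0=3, P1=1, P2=6, P3=1)
step 3: fire t1:  (P0=3, P1=1, P2=6, P3=1) → (P0=1, P1=0, P2=7, P3=1)

(P0=1, P1=0, P2=7, P3=1)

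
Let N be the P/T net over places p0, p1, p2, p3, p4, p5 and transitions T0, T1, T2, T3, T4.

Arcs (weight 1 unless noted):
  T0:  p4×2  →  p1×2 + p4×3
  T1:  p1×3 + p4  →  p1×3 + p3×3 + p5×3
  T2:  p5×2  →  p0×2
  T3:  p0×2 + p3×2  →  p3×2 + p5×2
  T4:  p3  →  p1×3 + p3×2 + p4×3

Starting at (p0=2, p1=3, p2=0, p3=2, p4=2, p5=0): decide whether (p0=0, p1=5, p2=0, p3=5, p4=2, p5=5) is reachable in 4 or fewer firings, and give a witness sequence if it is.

YES — reachable via ⟨T0, T1, T3⟩ (3 firings)

step 1: fire T0:  (p0=2, p1=3, p2=0, p3=2, p4=2, p5=0) → (p0=2, p1=5, p2=0, p3=2, p4=3, p5=0)
step 2: fire T1:  (p0=2, p1=5, p2=0, p3=2, p4=3, p5=0) → (p0=2, p1=5, p2=0, p3=5, p4=2, p5=3)
step 3: fire T3:  (p0=2, p1=5, p2=0, p3=5, p4=2, p5=3) → (p0=0, p1=5, p2=0, p3=5, p4=2, p5=5)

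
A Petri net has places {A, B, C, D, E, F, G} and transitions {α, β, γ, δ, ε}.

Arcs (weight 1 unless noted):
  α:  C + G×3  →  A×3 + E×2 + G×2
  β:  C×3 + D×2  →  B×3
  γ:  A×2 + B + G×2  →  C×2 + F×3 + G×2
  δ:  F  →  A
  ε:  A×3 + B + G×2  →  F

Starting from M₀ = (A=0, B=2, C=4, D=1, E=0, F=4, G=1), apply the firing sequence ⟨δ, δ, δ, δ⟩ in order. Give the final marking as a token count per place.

step 1: fire δ:  (A=0, B=2, C=4, D=1, E=0, F=4, G=1) → (A=1, B=2, C=4, D=1, E=0, F=3, G=1)
step 2: fire δ:  (A=1, B=2, C=4, D=1, E=0, F=3, G=1) → (A=2, B=2, C=4, D=1, E=0, F=2, G=1)
step 3: fire δ:  (A=2, B=2, C=4, D=1, E=0, F=2, G=1) → (A=3, B=2, C=4, D=1, E=0, F=1, G=1)
step 4: fire δ:  (A=3, B=2, C=4, D=1, E=0, F=1, G=1) → (A=4, B=2, C=4, D=1, E=0, F=0, G=1)

(A=4, B=2, C=4, D=1, E=0, F=0, G=1)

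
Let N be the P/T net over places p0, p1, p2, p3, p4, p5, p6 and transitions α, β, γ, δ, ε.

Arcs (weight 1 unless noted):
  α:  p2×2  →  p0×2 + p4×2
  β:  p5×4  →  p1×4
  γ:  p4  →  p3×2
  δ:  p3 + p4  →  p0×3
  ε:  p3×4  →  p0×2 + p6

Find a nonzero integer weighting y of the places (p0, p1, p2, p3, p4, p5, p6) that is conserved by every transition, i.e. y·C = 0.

Incidence matrix C (rows=places, cols=transitions):
        α    β    γ    δ    ε
   p0   2    0    0    3    2
   p1   0    4    0    0    0
   p2  -2    0    0    0    0
   p3   0    0    2   -1   -4
   p4   2    0   -1   -1    0
   p5   0   -4    0    0    0
   p6   0    0    0    0    1

Candidate y = [0, 1, 0, 0, 0, 1, 0]; check y·C column-wise:
  col α: 0·2 + 1·0 + 0·-2 + 0·2 + 1·0 = 0
  col β: 1·4 + 1·-4 = 0
  col γ: 1·0 + 0·2 + 0·-1 + 1·0 = 0
  col δ: 0·3 + 1·0 + 0·-1 + 0·-1 + 1·0 = 0
  col ε: 0·2 + 1·0 + 0·-4 + 1·0 + 0·1 = 0

y = (p0:0, p1:1, p2:0, p3:0, p4:0, p5:1, p6:0)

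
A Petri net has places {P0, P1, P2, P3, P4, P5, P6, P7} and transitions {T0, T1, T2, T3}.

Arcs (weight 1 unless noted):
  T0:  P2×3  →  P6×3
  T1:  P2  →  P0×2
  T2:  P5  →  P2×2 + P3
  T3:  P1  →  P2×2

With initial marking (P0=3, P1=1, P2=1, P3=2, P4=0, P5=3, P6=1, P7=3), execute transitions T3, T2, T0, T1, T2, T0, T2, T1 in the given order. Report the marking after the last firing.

(P0=7, P1=0, P2=1, P3=5, P4=0, P5=0, P6=7, P7=3)

step 1: fire T3:  (P0=3, P1=1, P2=1, P3=2, P4=0, P5=3, P6=1, P7=3) → (P0=3, P1=0, P2=3, P3=2, P4=0, P5=3, P6=1, P7=3)
step 2: fire T2:  (P0=3, P1=0, P2=3, P3=2, P4=0, P5=3, P6=1, P7=3) → (P0=3, P1=0, P2=5, P3=3, P4=0, P5=2, P6=1, P7=3)
step 3: fire T0:  (P0=3, P1=0, P2=5, P3=3, P4=0, P5=2, P6=1, P7=3) → (P0=3, P1=0, P2=2, P3=3, P4=0, P5=2, P6=4, P7=3)
step 4: fire T1:  (P0=3, P1=0, P2=2, P3=3, P4=0, P5=2, P6=4, P7=3) → (P0=5, P1=0, P2=1, P3=3, P4=0, P5=2, P6=4, P7=3)
step 5: fire T2:  (P0=5, P1=0, P2=1, P3=3, P4=0, P5=2, P6=4, P7=3) → (P0=5, P1=0, P2=3, P3=4, P4=0, P5=1, P6=4, P7=3)
step 6: fire T0:  (P0=5, P1=0, P2=3, P3=4, P4=0, P5=1, P6=4, P7=3) → (P0=5, P1=0, P2=0, P3=4, P4=0, P5=1, P6=7, P7=3)
step 7: fire T2:  (P0=5, P1=0, P2=0, P3=4, P4=0, P5=1, P6=7, P7=3) → (P0=5, P1=0, P2=2, P3=5, P4=0, P5=0, P6=7, P7=3)
step 8: fire T1:  (P0=5, P1=0, P2=2, P3=5, P4=0, P5=0, P6=7, P7=3) → (P0=7, P1=0, P2=1, P3=5, P4=0, P5=0, P6=7, P7=3)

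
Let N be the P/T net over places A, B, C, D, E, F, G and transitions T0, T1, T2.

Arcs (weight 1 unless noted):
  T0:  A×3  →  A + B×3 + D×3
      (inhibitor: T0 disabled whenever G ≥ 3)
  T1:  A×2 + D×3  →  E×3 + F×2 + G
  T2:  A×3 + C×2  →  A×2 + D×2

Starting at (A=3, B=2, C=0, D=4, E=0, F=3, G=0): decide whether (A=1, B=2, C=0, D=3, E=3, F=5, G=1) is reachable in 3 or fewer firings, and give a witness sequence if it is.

NO — not reachable within 3 firings

depth 0: 1 marking
depth 1: 3 markings reached so far
depth 2: 3 markings reached so far
(frontier empty at depth 2; search complete)
target is not among the 3 markings reachable within 3 steps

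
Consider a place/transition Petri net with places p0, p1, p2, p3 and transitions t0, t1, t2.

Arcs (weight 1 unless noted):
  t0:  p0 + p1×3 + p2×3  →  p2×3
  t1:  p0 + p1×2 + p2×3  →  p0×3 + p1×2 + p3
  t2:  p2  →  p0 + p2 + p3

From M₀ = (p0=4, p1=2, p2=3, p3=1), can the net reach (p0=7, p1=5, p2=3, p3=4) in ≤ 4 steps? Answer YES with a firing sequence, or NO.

depth 0: 1 marking
depth 1: 3 markings reached so far
depth 2: 5 markings reached so far
depth 3: 7 markings reached so far
depth 4: 9 markings reached so far
target is not among the 9 markings reachable within 4 steps

NO — not reachable within 4 firings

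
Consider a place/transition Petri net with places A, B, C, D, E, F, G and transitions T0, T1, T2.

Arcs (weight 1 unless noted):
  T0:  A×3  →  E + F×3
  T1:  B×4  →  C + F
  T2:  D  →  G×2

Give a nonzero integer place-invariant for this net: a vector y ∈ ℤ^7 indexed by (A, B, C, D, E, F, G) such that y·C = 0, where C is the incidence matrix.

y = (A:0, B:1, C:4, D:0, E:0, F:0, G:0)

Incidence matrix C (rows=places, cols=transitions):
       T0   T1   T2
    A  -3    0    0
    B   0   -4    0
    C   0    1    0
    D   0    0   -1
    E   1    0    0
    F   3    1    0
    G   0    0    2

Candidate y = [0, 1, 4, 0, 0, 0, 0]; check y·C column-wise:
  col T0: 0·-3 + 1·0 + 4·0 + 0·1 + 0·3 = 0
  col T1: 1·-4 + 4·1 + 0·1 = 0
  col T2: 1·0 + 4·0 + 0·-1 + 0·2 = 0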